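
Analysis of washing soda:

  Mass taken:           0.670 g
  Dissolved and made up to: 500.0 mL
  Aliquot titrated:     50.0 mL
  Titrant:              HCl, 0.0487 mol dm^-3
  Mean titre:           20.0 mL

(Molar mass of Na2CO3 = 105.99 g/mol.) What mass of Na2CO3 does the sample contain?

Na2CO3 + 2 HCl → 2 NaCl + H2O + CO2
n(HCl) per titration = 0.0200 × 0.0487 = 9.74 × 10^-4 mol
From the 1:2 ratio, n(Na2CO3) in each aliquot = 1/2 × 9.74 × 10^-4 = 4.87 × 10^-4 mol
n(Na2CO3) in the whole flask = 4.87 × 10^-4 × 500.0/50.0 = 4.87 × 10^-3 mol
mass of Na2CO3 = 4.87 × 10^-3 × 105.99 = 0.516 g

0.516 g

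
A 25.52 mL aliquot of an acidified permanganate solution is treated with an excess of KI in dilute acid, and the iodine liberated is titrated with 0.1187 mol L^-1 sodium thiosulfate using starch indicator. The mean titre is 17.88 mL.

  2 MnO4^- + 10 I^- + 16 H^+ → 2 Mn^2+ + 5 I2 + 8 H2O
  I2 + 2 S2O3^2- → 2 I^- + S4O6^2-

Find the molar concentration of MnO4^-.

n(S2O3^2-) = 0.01788 × 0.1187 = 2.122 × 10^-3 mol
n(I2) = n(S2O3^2-)/2 = 1.061 × 10^-3 mol
From the 2:5 ratio, n(MnO4^-) in the aliquot = 2/5 × 1.061 × 10^-3 = 4.245 × 10^-4 mol
[MnO4^-] = 4.245 × 10^-4 / 0.02552 = 0.01663 mol/L

0.01663 mol/L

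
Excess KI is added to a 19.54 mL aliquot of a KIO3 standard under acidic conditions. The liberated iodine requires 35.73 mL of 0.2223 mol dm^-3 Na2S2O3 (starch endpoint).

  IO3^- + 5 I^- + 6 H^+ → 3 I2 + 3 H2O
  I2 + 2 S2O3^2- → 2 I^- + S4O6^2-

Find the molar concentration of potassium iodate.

0.06775 mol/L

n(S2O3^2-) = 0.03573 × 0.2223 = 7.943 × 10^-3 mol
n(I2) = n(S2O3^2-)/2 = 3.971 × 10^-3 mol
From the 1:3 ratio, n(IO3^-) in the aliquot = 1/3 × 3.971 × 10^-3 = 1.324 × 10^-3 mol
[IO3^-] = 1.324 × 10^-3 / 0.01954 = 0.06775 mol/L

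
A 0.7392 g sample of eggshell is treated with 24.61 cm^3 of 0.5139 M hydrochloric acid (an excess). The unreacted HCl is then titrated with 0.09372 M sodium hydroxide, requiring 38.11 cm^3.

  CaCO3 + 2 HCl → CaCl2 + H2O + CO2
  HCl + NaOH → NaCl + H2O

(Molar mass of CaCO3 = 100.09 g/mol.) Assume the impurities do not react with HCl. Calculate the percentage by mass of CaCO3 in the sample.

61.44 %

n(HCl) added = 0.02461 × 0.5139 = 0.01265 mol
n(NaOH) used in back-titration = 0.03811 × 0.09372 = 3.572 × 10^-3 mol
n(HCl) left over = 3.572 × 10^-3 mol (1:1 ratio)
n(HCl) consumed by analyte = 0.01265 − 3.572 × 10^-3 = 9.075 × 10^-3 mol
From the 1:2 ratio, n(CaCO3) = 1/2 × 9.075 × 10^-3 = 4.538 × 10^-3 mol
mass of CaCO3 = 4.538 × 10^-3 × 100.09 = 0.4542 g
% CaCO3 = 0.4542 / 0.7392 × 100 = 61.44 %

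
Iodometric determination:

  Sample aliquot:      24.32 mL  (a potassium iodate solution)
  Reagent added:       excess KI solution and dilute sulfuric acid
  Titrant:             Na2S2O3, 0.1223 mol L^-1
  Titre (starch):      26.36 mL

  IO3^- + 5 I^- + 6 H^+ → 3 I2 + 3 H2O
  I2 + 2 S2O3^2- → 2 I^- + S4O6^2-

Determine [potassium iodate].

0.02209 mol/L

n(S2O3^2-) = 0.02636 × 0.1223 = 3.224 × 10^-3 mol
n(I2) = n(S2O3^2-)/2 = 1.612 × 10^-3 mol
From the 1:3 ratio, n(IO3^-) in the aliquot = 1/3 × 1.612 × 10^-3 = 5.373 × 10^-4 mol
[IO3^-] = 5.373 × 10^-4 / 0.02432 = 0.02209 mol/L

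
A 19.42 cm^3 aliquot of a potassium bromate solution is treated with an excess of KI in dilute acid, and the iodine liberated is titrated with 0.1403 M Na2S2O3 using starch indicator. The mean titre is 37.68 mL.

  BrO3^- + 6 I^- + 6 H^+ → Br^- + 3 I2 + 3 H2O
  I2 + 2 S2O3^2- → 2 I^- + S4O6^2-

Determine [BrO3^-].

0.04537 M

n(S2O3^2-) = 0.03768 × 0.1403 = 5.287 × 10^-3 mol
n(I2) = n(S2O3^2-)/2 = 2.643 × 10^-3 mol
From the 1:3 ratio, n(BrO3^-) in the aliquot = 1/3 × 2.643 × 10^-3 = 8.811 × 10^-4 mol
[BrO3^-] = 8.811 × 10^-4 / 0.01942 = 0.04537 mol/L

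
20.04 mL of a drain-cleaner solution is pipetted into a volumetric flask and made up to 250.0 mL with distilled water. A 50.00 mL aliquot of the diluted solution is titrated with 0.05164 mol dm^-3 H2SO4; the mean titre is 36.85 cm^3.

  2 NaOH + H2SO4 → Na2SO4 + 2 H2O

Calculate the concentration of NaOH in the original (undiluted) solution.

n(H2SO4) = 0.03685 × 0.05164 = 1.903 × 10^-3 mol
From the 2:1 ratio, n(NaOH) in the aliquot = 2/1 × 1.903 × 10^-3 = 3.806 × 10^-3 mol
[NaOH]_dilute = 3.806 × 10^-3 / 0.05000 = 0.07612 mol/L
Dilution factor = 250.0 / 20.04 = 12.48
[NaOH]_stock = 0.07612 × 12.48 = 0.9496 mol/L

0.9496 mol/L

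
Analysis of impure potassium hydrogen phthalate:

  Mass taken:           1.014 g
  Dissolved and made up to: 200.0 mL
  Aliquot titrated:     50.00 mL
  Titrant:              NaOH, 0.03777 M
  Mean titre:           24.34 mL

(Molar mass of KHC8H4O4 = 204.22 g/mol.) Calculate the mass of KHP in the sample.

KHC8H4O4 + NaOH → KNaC8H4O4 + H2O
n(NaOH) per titration = 0.02434 × 0.03777 = 9.193 × 10^-4 mol
n(KHC8H4O4) in each aliquot = 9.193 × 10^-4 mol (1:1 ratio)
n(KHC8H4O4) in the whole flask = 9.193 × 10^-4 × 200.0/50.00 = 3.677 × 10^-3 mol
mass of KHC8H4O4 = 3.677 × 10^-3 × 204.22 = 0.7510 g

0.7510 g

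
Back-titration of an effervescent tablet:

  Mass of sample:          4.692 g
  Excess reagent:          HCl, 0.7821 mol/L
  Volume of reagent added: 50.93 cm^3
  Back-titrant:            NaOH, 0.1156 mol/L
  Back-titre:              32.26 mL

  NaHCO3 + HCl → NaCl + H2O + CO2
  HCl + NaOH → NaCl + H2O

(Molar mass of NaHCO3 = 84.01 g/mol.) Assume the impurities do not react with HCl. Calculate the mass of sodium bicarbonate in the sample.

3.033 g

n(HCl) added = 0.05093 × 0.7821 = 0.03983 mol
n(NaOH) used in back-titration = 0.03226 × 0.1156 = 3.729 × 10^-3 mol
n(HCl) left over = 3.729 × 10^-3 mol (1:1 ratio)
n(HCl) consumed by analyte = 0.03983 − 3.729 × 10^-3 = 0.03610 mol
n(NaHCO3) = 0.03610 mol (1:1 ratio)
mass of NaHCO3 = 0.03610 × 84.01 = 3.033 g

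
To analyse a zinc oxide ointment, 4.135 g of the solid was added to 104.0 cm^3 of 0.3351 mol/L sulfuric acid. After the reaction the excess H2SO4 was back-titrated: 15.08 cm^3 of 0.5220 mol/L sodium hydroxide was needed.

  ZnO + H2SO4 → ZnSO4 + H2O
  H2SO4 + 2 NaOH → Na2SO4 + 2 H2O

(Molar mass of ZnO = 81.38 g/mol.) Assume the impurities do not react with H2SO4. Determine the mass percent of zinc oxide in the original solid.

n(H2SO4) added = 0.1040 × 0.3351 = 0.03485 mol
n(NaOH) used in back-titration = 0.01508 × 0.5220 = 7.872 × 10^-3 mol
From the 1:2 ratio, n(H2SO4) left over = 1/2 × 7.872 × 10^-3 = 3.936 × 10^-3 mol
n(H2SO4) consumed by analyte = 0.03485 − 3.936 × 10^-3 = 0.03091 mol
n(ZnO) = 0.03091 mol (1:1 ratio)
mass of ZnO = 0.03091 × 81.38 = 2.516 g
% ZnO = 2.516 / 4.135 × 100 = 60.84 %

60.84 %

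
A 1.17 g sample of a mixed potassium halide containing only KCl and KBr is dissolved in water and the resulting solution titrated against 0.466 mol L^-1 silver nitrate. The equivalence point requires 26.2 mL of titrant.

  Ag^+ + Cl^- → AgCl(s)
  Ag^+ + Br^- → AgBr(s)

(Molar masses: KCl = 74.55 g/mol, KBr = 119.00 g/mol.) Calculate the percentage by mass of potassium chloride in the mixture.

n(AgNO3) = 0.0262 × 0.466 = 0.0122 mol
Let x = n(KCl), y = n(KBr).
Titrant: 1x + 1y = 0.0122;  mass: 74.55x + 119.00y = 1.17
Solving, x = 6.36 × 10^-3 mol, y = 5.84 × 10^-3 mol
mass of KCl = 6.36 × 10^-3 × 74.55 = 0.474 g
% KCl = 0.474 / 1.17 × 100 = 40.6 %

40.6 %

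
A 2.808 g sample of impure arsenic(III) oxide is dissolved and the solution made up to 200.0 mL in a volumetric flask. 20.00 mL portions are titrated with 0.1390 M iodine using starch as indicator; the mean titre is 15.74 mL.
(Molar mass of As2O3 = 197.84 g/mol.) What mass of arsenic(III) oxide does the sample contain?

2.164 g

As2O3 + 2 I2 + 2 H2O → As2O5 + 4 HI
n(I2) per titration = 0.01574 × 0.1390 = 2.188 × 10^-3 mol
From the 1:2 ratio, n(As2O3) in each aliquot = 1/2 × 2.188 × 10^-3 = 1.094 × 10^-3 mol
n(As2O3) in the whole flask = 1.094 × 10^-3 × 200.0/20.00 = 0.01094 mol
mass of As2O3 = 0.01094 × 197.84 = 2.164 g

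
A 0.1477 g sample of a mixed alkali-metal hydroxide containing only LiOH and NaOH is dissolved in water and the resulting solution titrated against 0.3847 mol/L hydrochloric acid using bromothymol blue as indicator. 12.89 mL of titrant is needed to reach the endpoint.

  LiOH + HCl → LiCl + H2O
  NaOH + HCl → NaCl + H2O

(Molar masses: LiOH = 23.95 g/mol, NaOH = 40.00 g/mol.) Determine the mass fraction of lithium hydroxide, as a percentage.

n(HCl) = 0.01289 × 0.3847 = 4.959 × 10^-3 mol
Let x = n(LiOH), y = n(NaOH).
Titrant: 1x + 1y = 4.959 × 10^-3;  mass: 23.95x + 40.00y = 0.1477
Solving, x = 3.156 × 10^-3 mol, y = 1.803 × 10^-3 mol
mass of LiOH = 3.156 × 10^-3 × 23.95 = 0.07558 g
% LiOH = 0.07558 / 0.1477 × 100 = 51.17 %

51.17 %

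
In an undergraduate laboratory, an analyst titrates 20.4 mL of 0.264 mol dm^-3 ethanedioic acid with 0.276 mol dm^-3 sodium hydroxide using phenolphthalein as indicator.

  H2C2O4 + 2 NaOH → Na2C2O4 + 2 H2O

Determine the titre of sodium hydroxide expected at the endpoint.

n(H2C2O4) = 0.0204 L × 0.264 mol/L = 5.39 × 10^-3 mol
From the 2:1 stoichiometry, n(NaOH) = 2/1 × 5.39 × 10^-3 = 0.0108 mol
V(NaOH) = 0.0108 mol / 0.276 mol/L = 0.0390 L = 39.0 mL

39.0 mL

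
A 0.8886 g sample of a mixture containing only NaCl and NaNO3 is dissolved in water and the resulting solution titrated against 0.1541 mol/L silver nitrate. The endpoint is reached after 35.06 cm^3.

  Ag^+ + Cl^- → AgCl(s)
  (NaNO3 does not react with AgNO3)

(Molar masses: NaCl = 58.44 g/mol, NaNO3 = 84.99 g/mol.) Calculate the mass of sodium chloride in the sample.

n(AgNO3) = 0.03506 × 0.1541 = 5.403 × 10^-3 mol
Let x = n(NaCl), y = n(NaNO3).
Titrant: 1x = 5.403 × 10^-3;  mass: 58.44x + 84.99y = 0.8886
Solving, x = 5.403 × 10^-3 mol, y = 6.740 × 10^-3 mol
mass of NaCl = 5.403 × 10^-3 × 58.44 = 0.3157 g

0.3157 g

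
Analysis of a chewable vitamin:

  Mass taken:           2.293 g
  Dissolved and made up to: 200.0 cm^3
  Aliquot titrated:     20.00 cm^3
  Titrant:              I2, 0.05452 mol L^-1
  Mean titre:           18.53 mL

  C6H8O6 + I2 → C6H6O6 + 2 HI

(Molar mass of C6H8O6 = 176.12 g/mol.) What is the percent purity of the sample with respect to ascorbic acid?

n(I2) per titration = 0.01853 × 0.05452 = 1.010 × 10^-3 mol
n(C6H8O6) in each aliquot = 1.010 × 10^-3 mol (1:1 ratio)
n(C6H8O6) in the whole flask = 1.010 × 10^-3 × 200.0/20.00 = 0.01010 mol
mass of C6H8O6 = 0.01010 × 176.12 = 1.779 g
% C6H8O6 = 1.779 / 2.293 × 100 = 77.60 %

77.60 %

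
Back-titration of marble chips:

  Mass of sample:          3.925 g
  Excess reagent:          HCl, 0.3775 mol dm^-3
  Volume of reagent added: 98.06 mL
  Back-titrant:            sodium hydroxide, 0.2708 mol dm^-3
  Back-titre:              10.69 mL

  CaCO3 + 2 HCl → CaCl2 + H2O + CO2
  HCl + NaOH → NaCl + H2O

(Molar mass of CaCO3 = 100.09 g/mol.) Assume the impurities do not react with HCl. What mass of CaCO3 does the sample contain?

n(HCl) added = 0.09806 × 0.3775 = 0.03702 mol
n(NaOH) used in back-titration = 0.01069 × 0.2708 = 2.895 × 10^-3 mol
n(HCl) left over = 2.895 × 10^-3 mol (1:1 ratio)
n(HCl) consumed by analyte = 0.03702 − 2.895 × 10^-3 = 0.03412 mol
From the 1:2 ratio, n(CaCO3) = 1/2 × 0.03412 = 0.01706 mol
mass of CaCO3 = 0.01706 × 100.09 = 1.708 g

1.708 g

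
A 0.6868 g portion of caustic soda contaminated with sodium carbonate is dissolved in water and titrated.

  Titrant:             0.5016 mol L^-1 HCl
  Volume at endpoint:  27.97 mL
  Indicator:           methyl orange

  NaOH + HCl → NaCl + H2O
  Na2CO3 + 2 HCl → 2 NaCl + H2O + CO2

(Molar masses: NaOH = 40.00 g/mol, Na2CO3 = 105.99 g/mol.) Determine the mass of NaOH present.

0.1745 g

n(HCl) = 0.02797 × 0.5016 = 0.01403 mol
Let x = n(NaOH), y = n(Na2CO3).
Titrant: 1x + 2y = 0.01403;  mass: 40.00x + 105.99y = 0.6868
Solving, x = 4.364 × 10^-3 mol, y = 4.833 × 10^-3 mol
mass of NaOH = 4.364 × 10^-3 × 40.00 = 0.1745 g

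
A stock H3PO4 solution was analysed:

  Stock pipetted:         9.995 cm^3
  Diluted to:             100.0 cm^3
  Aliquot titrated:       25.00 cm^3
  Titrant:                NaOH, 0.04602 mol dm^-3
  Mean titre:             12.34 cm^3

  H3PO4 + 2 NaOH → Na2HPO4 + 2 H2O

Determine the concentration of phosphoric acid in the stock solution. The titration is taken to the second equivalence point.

0.1136 mol/L

n(NaOH) = 0.01234 × 0.04602 = 5.679 × 10^-4 mol
From the 1:2 ratio, n(H3PO4) in the aliquot = 1/2 × 5.679 × 10^-4 = 2.839 × 10^-4 mol
[H3PO4]_dilute = 2.839 × 10^-4 / 0.02500 = 0.01136 mol/L
Dilution factor = 100.0 / 9.995 = 10.01
[H3PO4]_stock = 0.01136 × 10.01 = 0.1136 mol/L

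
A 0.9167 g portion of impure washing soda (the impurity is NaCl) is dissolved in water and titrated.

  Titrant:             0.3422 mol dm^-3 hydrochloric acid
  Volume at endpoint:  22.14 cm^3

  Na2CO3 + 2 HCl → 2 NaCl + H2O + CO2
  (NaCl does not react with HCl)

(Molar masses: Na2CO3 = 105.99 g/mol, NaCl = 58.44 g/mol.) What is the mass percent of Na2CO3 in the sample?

n(HCl) = 0.02214 × 0.3422 = 7.576 × 10^-3 mol
Let x = n(Na2CO3), y = n(NaCl).
Titrant: 2x = 7.576 × 10^-3;  mass: 105.99x + 58.44y = 0.9167
Solving, x = 3.788 × 10^-3 mol, y = 8.816 × 10^-3 mol
mass of Na2CO3 = 3.788 × 10^-3 × 105.99 = 0.4015 g
% Na2CO3 = 0.4015 / 0.9167 × 100 = 43.80 %

43.80 %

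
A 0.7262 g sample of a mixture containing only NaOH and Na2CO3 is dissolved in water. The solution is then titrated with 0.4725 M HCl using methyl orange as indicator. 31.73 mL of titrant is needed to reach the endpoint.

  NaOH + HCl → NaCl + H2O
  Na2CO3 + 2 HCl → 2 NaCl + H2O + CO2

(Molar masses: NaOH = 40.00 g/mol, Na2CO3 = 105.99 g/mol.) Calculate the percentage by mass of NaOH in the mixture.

n(HCl) = 0.03173 × 0.4725 = 0.01499 mol
Let x = n(NaOH), y = n(Na2CO3).
Titrant: 1x + 2y = 0.01499;  mass: 40.00x + 105.99y = 0.7262
Solving, x = 5.258 × 10^-3 mol, y = 4.867 × 10^-3 mol
mass of NaOH = 5.258 × 10^-3 × 40.00 = 0.2103 g
% NaOH = 0.2103 / 0.7262 × 100 = 28.96 %

28.96 %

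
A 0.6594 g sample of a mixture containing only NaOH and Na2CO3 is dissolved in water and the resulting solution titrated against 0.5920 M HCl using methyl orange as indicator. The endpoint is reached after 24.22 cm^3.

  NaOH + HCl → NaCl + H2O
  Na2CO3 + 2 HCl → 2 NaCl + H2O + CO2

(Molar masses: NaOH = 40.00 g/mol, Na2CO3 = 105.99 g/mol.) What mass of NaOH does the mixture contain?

n(HCl) = 0.02422 × 0.5920 = 0.01434 mol
Let x = n(NaOH), y = n(Na2CO3).
Titrant: 1x + 2y = 0.01434;  mass: 40.00x + 105.99y = 0.6594
Solving, x = 7.730 × 10^-3 mol, y = 3.304 × 10^-3 mol
mass of NaOH = 7.730 × 10^-3 × 40.00 = 0.3092 g

0.3092 g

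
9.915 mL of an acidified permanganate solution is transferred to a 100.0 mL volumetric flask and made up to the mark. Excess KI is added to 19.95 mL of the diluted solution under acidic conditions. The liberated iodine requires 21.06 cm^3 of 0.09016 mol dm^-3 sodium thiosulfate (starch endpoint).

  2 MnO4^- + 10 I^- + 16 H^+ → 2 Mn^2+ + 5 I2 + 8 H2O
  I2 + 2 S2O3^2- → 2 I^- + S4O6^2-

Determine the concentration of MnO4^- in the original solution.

0.1920 mol/L

n(S2O3^2-) = 0.02106 × 0.09016 = 1.899 × 10^-3 mol
n(I2) = n(S2O3^2-)/2 = 9.494 × 10^-4 mol
From the 2:5 ratio, n(MnO4^-) in the aliquot = 2/5 × 9.494 × 10^-4 = 3.798 × 10^-4 mol
[MnO4^-]_dilute = 3.798 × 10^-4 / 0.01995 = 0.01904 mol/L
[MnO4^-]_original = 0.01904 × 100.0/9.915 = 0.1920 mol/L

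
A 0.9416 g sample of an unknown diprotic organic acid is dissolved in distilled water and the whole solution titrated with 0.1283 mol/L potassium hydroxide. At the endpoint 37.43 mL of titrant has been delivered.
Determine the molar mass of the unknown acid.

n(KOH) = 0.03743 L × 0.1283 mol/L = 4.802 × 10^-3 mol
From the 1:2 ratio, n(H2A) = 1/2 × 4.802 × 10^-3 = 2.401 × 10^-3 mol
M = m / n = 0.9416 g / 2.401 × 10^-3 mol = 392.1 g/mol

392.1 g/mol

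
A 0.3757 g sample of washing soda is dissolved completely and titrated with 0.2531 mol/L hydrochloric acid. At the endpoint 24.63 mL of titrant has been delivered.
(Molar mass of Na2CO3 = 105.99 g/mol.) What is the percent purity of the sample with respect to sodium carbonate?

Na2CO3 + 2 HCl → 2 NaCl + H2O + CO2
n(HCl) = 0.02463 L × 0.2531 mol/L = 6.234 × 10^-3 mol
From the 1:2 ratio, n(Na2CO3) = 1/2 × 6.234 × 10^-3 = 3.117 × 10^-3 mol
mass of Na2CO3 = 3.117 × 10^-3 × 105.99 g/mol = 0.3304 g
% Na2CO3 = 0.3304 / 0.3757 × 100 = 87.93 %

87.93 %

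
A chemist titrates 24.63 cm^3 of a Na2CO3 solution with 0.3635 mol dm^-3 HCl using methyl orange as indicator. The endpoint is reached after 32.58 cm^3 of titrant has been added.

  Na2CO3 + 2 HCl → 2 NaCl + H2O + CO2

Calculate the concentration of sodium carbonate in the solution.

n(HCl) = 0.03258 L × 0.3635 mol/L = 0.01184 mol
From the 1:2 mole ratio, n(Na2CO3) = 1/2 × 0.01184 = 5.921 × 10^-3 mol
[Na2CO3] = 5.921 × 10^-3 mol / 0.02463 L = 0.2404 mol/L

0.2404 mol/L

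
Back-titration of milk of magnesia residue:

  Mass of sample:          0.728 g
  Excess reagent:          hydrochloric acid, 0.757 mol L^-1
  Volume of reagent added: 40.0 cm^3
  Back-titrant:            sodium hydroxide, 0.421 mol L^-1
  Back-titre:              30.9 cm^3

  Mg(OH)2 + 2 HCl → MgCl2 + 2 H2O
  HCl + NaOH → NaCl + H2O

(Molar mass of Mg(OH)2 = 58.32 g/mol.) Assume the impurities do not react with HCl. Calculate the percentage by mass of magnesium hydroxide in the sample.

69.2 %

n(HCl) added = 0.0400 × 0.757 = 0.0303 mol
n(NaOH) used in back-titration = 0.0309 × 0.421 = 0.0130 mol
n(HCl) left over = 0.0130 mol (1:1 ratio)
n(HCl) consumed by analyte = 0.0303 − 0.0130 = 0.0173 mol
From the 1:2 ratio, n(Mg(OH)2) = 1/2 × 0.0173 = 8.64 × 10^-3 mol
mass of Mg(OH)2 = 8.64 × 10^-3 × 58.32 = 0.504 g
% Mg(OH)2 = 0.504 / 0.728 × 100 = 69.2 %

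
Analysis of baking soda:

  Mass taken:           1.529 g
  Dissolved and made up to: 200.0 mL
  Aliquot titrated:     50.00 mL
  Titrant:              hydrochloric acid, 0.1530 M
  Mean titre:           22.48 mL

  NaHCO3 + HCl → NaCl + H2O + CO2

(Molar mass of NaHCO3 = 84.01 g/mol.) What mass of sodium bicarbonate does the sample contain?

1.156 g

n(HCl) per titration = 0.02248 × 0.1530 = 3.439 × 10^-3 mol
n(NaHCO3) in each aliquot = 3.439 × 10^-3 mol (1:1 ratio)
n(NaHCO3) in the whole flask = 3.439 × 10^-3 × 200.0/50.00 = 0.01376 mol
mass of NaHCO3 = 0.01376 × 84.01 = 1.156 g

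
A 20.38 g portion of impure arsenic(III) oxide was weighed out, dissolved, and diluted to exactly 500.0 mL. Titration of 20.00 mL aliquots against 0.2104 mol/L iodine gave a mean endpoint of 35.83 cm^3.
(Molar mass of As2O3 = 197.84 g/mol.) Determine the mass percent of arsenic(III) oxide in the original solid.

91.48 %

As2O3 + 2 I2 + 2 H2O → As2O5 + 4 HI
n(I2) per titration = 0.03583 × 0.2104 = 7.539 × 10^-3 mol
From the 1:2 ratio, n(As2O3) in each aliquot = 1/2 × 7.539 × 10^-3 = 3.769 × 10^-3 mol
n(As2O3) in the whole flask = 3.769 × 10^-3 × 500.0/20.00 = 0.09423 mol
mass of As2O3 = 0.09423 × 197.84 = 18.64 g
% As2O3 = 18.64 / 20.38 × 100 = 91.48 %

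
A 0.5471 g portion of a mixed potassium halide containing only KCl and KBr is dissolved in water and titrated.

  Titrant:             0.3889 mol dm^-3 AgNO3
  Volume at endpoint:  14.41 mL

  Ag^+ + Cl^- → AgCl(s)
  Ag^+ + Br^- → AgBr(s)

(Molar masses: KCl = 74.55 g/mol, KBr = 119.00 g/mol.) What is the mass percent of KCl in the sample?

36.72 %

n(AgNO3) = 0.01441 × 0.3889 = 5.604 × 10^-3 mol
Let x = n(KCl), y = n(KBr).
Titrant: 1x + 1y = 5.604 × 10^-3;  mass: 74.55x + 119.00y = 0.5471
Solving, x = 2.695 × 10^-3 mol, y = 2.909 × 10^-3 mol
mass of KCl = 2.695 × 10^-3 × 74.55 = 0.2009 g
% KCl = 0.2009 / 0.5471 × 100 = 36.72 %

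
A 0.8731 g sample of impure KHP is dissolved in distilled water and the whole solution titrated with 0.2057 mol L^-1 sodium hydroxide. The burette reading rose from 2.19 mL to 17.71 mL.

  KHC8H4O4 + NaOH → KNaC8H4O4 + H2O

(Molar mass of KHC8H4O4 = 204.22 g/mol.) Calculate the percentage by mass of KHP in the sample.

n(NaOH) = 0.01552 L × 0.2057 mol/L = 3.192 × 10^-3 mol
n(KHC8H4O4) = 3.192 × 10^-3 mol (1:1 ratio)
mass of KHC8H4O4 = 3.192 × 10^-3 × 204.22 g/mol = 0.6520 g
% KHC8H4O4 = 0.6520 / 0.8731 × 100 = 74.67 %

74.67 %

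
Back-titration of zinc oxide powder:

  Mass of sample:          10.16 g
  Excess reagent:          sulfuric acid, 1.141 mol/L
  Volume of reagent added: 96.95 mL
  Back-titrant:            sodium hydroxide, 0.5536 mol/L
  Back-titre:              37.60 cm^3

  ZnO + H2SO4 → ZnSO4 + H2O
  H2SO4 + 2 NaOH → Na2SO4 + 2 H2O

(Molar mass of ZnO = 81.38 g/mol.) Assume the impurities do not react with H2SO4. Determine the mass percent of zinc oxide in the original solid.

80.27 %

n(H2SO4) added = 0.09695 × 1.141 = 0.1106 mol
n(NaOH) used in back-titration = 0.03760 × 0.5536 = 0.02082 mol
From the 1:2 ratio, n(H2SO4) left over = 1/2 × 0.02082 = 0.01041 mol
n(H2SO4) consumed by analyte = 0.1106 − 0.01041 = 0.1002 mol
n(ZnO) = 0.1002 mol (1:1 ratio)
mass of ZnO = 0.1002 × 81.38 = 8.155 g
% ZnO = 8.155 / 10.16 × 100 = 80.27 %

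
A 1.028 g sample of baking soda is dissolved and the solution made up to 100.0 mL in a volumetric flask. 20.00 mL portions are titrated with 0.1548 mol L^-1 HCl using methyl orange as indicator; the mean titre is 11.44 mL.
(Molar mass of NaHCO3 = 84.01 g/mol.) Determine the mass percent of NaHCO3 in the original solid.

72.36 %

NaHCO3 + HCl → NaCl + H2O + CO2
n(HCl) per titration = 0.01144 × 0.1548 = 1.771 × 10^-3 mol
n(NaHCO3) in each aliquot = 1.771 × 10^-3 mol (1:1 ratio)
n(NaHCO3) in the whole flask = 1.771 × 10^-3 × 100.0/20.00 = 8.855 × 10^-3 mol
mass of NaHCO3 = 8.855 × 10^-3 × 84.01 = 0.7439 g
% NaHCO3 = 0.7439 / 1.028 × 100 = 72.36 %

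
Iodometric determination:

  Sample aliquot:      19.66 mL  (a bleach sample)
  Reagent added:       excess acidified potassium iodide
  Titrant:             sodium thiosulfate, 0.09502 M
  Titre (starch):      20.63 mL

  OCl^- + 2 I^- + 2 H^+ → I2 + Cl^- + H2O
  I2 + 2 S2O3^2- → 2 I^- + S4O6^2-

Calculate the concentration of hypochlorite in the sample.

n(S2O3^2-) = 0.02063 × 0.09502 = 1.960 × 10^-3 mol
n(I2) = n(S2O3^2-)/2 = 9.801 × 10^-4 mol
n(OCl^-) in the aliquot = 9.801 × 10^-4 mol (1:1 ratio)
[OCl^-] = 9.801 × 10^-4 / 0.01966 = 0.04985 mol/L

0.04985 M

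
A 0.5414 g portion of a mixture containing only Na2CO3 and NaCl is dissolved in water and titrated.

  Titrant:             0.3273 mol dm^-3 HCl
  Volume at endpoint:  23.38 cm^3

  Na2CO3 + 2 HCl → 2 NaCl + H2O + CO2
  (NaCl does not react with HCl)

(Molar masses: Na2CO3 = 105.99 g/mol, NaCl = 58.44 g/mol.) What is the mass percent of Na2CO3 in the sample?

74.90 %

n(HCl) = 0.02338 × 0.3273 = 7.652 × 10^-3 mol
Let x = n(Na2CO3), y = n(NaCl).
Titrant: 2x = 7.652 × 10^-3;  mass: 105.99x + 58.44y = 0.5414
Solving, x = 3.826 × 10^-3 mol, y = 2.325 × 10^-3 mol
mass of Na2CO3 = 3.826 × 10^-3 × 105.99 = 0.4055 g
% Na2CO3 = 0.4055 / 0.5414 × 100 = 74.90 %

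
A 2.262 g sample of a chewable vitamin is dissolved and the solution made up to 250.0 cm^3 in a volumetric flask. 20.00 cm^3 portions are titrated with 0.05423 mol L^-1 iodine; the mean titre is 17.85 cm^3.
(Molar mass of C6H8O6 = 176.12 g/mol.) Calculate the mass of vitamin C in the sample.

2.131 g

C6H8O6 + I2 → C6H6O6 + 2 HI
n(I2) per titration = 0.01785 × 0.05423 = 9.680 × 10^-4 mol
n(C6H8O6) in each aliquot = 9.680 × 10^-4 mol (1:1 ratio)
n(C6H8O6) in the whole flask = 9.680 × 10^-4 × 250.0/20.00 = 0.01210 mol
mass of C6H8O6 = 0.01210 × 176.12 = 2.131 g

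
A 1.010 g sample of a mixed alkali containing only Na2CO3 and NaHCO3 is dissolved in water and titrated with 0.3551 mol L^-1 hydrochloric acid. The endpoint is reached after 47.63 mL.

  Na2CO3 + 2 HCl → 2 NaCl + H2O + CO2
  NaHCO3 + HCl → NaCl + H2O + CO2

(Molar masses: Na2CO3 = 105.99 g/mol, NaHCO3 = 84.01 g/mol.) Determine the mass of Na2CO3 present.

n(HCl) = 0.04763 × 0.3551 = 0.01691 mol
Let x = n(Na2CO3), y = n(NaHCO3).
Titrant: 2x + 1y = 0.01691;  mass: 105.99x + 84.01y = 1.010
Solving, x = 6.624 × 10^-3 mol, y = 3.665 × 10^-3 mol
mass of Na2CO3 = 6.624 × 10^-3 × 105.99 = 0.7021 g

0.7021 g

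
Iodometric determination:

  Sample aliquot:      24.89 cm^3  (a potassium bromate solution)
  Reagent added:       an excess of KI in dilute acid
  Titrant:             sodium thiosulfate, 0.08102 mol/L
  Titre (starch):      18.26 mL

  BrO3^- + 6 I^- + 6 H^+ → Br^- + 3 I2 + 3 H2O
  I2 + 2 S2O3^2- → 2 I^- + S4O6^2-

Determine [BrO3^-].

n(S2O3^2-) = 0.01826 × 0.08102 = 1.479 × 10^-3 mol
n(I2) = n(S2O3^2-)/2 = 7.397 × 10^-4 mol
From the 1:3 ratio, n(BrO3^-) in the aliquot = 1/3 × 7.397 × 10^-4 = 2.466 × 10^-4 mol
[BrO3^-] = 2.466 × 10^-4 / 0.02489 = 0.009906 mol/L

0.009906 mol/L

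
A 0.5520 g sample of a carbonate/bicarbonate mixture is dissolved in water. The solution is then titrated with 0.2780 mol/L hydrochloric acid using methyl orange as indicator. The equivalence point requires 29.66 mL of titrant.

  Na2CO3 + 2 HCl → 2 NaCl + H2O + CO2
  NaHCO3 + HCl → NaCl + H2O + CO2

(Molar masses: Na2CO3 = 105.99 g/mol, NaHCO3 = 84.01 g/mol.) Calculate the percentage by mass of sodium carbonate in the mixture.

43.55 %

n(HCl) = 0.02966 × 0.2780 = 8.245 × 10^-3 mol
Let x = n(Na2CO3), y = n(NaHCO3).
Titrant: 2x + 1y = 8.245 × 10^-3;  mass: 105.99x + 84.01y = 0.5520
Solving, x = 2.268 × 10^-3 mol, y = 3.709 × 10^-3 mol
mass of Na2CO3 = 2.268 × 10^-3 × 105.99 = 0.2404 g
% Na2CO3 = 0.2404 / 0.5520 × 100 = 43.55 %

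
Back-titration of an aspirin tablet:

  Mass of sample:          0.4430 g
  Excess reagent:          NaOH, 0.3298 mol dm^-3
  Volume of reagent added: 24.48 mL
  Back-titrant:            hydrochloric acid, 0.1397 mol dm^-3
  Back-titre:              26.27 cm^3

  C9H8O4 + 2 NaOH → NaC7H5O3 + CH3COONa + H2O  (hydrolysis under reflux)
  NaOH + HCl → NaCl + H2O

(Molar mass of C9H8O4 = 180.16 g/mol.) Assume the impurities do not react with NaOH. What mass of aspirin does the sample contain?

0.3967 g

n(NaOH) added = 0.02448 × 0.3298 = 8.074 × 10^-3 mol
n(HCl) used in back-titration = 0.02627 × 0.1397 = 3.670 × 10^-3 mol
n(NaOH) left over = 3.670 × 10^-3 mol (1:1 ratio)
n(NaOH) consumed by analyte = 8.074 × 10^-3 − 3.670 × 10^-3 = 4.404 × 10^-3 mol
From the 1:2 ratio, n(C9H8O4) = 1/2 × 4.404 × 10^-3 = 2.202 × 10^-3 mol
mass of C9H8O4 = 2.202 × 10^-3 × 180.16 = 0.3967 g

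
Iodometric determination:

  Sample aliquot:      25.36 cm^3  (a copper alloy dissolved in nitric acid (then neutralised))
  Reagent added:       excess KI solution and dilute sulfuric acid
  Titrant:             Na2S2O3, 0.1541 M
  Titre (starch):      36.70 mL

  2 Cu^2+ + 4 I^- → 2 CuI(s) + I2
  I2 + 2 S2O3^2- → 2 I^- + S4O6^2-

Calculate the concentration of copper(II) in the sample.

n(S2O3^2-) = 0.03670 × 0.1541 = 5.655 × 10^-3 mol
n(I2) = n(S2O3^2-)/2 = 2.828 × 10^-3 mol
From the 2:1 ratio, n(Cu2+) in the aliquot = 2/1 × 2.828 × 10^-3 = 5.655 × 10^-3 mol
[Cu2+] = 5.655 × 10^-3 / 0.02536 = 0.2230 mol/L

0.2230 M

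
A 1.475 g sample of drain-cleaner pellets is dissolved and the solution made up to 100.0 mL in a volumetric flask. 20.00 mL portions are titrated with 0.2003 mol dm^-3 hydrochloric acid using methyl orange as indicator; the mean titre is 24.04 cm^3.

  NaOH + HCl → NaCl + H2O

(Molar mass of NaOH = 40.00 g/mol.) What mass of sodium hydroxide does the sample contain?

0.9630 g

n(HCl) per titration = 0.02404 × 0.2003 = 4.815 × 10^-3 mol
n(NaOH) in each aliquot = 4.815 × 10^-3 mol (1:1 ratio)
n(NaOH) in the whole flask = 4.815 × 10^-3 × 100.0/20.00 = 0.02408 mol
mass of NaOH = 0.02408 × 40.00 = 0.9630 g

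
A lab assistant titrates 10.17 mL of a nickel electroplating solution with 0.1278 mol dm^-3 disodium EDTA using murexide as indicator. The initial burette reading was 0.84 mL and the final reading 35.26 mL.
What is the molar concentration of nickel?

Ni^2+ + EDTA^4- → [Ni(EDTA)]^2-
n(EDTA) = 0.03442 L × 0.1278 mol/L = 4.399 × 10^-3 mol
n(Ni2+) = 4.399 × 10^-3 mol (1:1 mole ratio)
[Ni2+] = 4.399 × 10^-3 mol / 0.01017 L = 0.4325 mol/L

0.4325 mol/L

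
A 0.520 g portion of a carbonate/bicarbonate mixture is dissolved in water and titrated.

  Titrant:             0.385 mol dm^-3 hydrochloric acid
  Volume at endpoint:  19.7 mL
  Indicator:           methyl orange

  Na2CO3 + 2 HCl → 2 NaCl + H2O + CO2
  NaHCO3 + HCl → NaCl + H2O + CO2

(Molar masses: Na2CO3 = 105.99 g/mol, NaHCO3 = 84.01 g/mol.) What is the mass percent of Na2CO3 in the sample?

n(HCl) = 0.0197 × 0.385 = 7.58 × 10^-3 mol
Let x = n(Na2CO3), y = n(NaHCO3).
Titrant: 2x + 1y = 7.58 × 10^-3;  mass: 105.99x + 84.01y = 0.520
Solving, x = 1.89 × 10^-3 mol, y = 3.81 × 10^-3 mol
mass of Na2CO3 = 1.89 × 10^-3 × 105.99 = 0.200 g
% Na2CO3 = 0.200 / 0.520 × 100 = 38.5 %

38.5 %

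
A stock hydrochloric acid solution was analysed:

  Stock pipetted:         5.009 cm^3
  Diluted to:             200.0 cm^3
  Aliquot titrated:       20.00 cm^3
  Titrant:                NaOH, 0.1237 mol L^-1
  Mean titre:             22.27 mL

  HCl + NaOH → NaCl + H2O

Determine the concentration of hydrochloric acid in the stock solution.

5.500 mol/L

n(NaOH) = 0.02227 × 0.1237 = 2.755 × 10^-3 mol
n(HCl) in the aliquot = 2.755 × 10^-3 mol (1:1 ratio)
[HCl]_dilute = 2.755 × 10^-3 / 0.02000 = 0.1377 mol/L
Dilution factor = 200.0 / 5.009 = 39.93
[HCl]_stock = 0.1377 × 39.93 = 5.500 mol/L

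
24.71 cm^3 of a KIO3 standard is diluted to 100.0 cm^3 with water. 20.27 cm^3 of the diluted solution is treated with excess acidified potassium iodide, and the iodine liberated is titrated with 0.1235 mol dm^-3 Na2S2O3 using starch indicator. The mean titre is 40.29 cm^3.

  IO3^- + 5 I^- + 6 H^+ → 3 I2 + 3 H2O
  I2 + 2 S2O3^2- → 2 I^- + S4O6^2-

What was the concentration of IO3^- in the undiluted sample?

0.1656 mol/L

n(S2O3^2-) = 0.04029 × 0.1235 = 4.976 × 10^-3 mol
n(I2) = n(S2O3^2-)/2 = 2.488 × 10^-3 mol
From the 1:3 ratio, n(IO3^-) in the aliquot = 1/3 × 2.488 × 10^-3 = 8.293 × 10^-4 mol
[IO3^-]_dilute = 8.293 × 10^-4 / 0.02027 = 0.04091 mol/L
[IO3^-]_original = 0.04091 × 100.0/24.71 = 0.1656 mol/L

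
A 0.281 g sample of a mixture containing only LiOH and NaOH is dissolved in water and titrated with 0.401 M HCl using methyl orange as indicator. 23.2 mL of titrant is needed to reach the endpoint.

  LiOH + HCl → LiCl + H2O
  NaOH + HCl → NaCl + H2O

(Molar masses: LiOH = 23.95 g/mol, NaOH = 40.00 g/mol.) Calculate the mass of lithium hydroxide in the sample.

n(HCl) = 0.0232 × 0.401 = 9.30 × 10^-3 mol
Let x = n(LiOH), y = n(NaOH).
Titrant: 1x + 1y = 9.30 × 10^-3;  mass: 23.95x + 40.00y = 0.281
Solving, x = 5.68 × 10^-3 mol, y = 3.63 × 10^-3 mol
mass of LiOH = 5.68 × 10^-3 × 23.95 = 0.136 g

0.136 g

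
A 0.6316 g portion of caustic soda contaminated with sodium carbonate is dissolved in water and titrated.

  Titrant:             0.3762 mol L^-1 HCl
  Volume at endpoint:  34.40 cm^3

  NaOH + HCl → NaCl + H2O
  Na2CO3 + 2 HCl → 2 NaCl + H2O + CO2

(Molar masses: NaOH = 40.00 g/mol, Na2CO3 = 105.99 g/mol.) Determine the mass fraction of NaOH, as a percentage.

n(HCl) = 0.03440 × 0.3762 = 0.01294 mol
Let x = n(NaOH), y = n(Na2CO3).
Titrant: 1x + 2y = 0.01294;  mass: 40.00x + 105.99y = 0.6316
Solving, x = 4.173 × 10^-3 mol, y = 4.384 × 10^-3 mol
mass of NaOH = 4.173 × 10^-3 × 40.00 = 0.1669 g
% NaOH = 0.1669 / 0.6316 × 100 = 26.43 %

26.43 %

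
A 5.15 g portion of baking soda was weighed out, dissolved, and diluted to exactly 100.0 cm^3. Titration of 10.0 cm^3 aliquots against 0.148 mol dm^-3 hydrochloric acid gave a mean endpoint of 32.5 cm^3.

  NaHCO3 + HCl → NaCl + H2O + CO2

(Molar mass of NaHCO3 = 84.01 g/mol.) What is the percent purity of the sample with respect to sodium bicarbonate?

n(HCl) per titration = 0.0325 × 0.148 = 4.81 × 10^-3 mol
n(NaHCO3) in each aliquot = 4.81 × 10^-3 mol (1:1 ratio)
n(NaHCO3) in the whole flask = 4.81 × 10^-3 × 100.0/10.0 = 0.0481 mol
mass of NaHCO3 = 0.0481 × 84.01 = 4.04 g
% NaHCO3 = 4.04 / 5.15 × 100 = 78.5 %

78.5 %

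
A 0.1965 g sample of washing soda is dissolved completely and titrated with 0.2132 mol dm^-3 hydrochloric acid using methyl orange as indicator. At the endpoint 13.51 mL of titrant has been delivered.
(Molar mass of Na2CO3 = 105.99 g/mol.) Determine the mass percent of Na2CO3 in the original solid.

Na2CO3 + 2 HCl → 2 NaCl + H2O + CO2
n(HCl) = 0.01351 L × 0.2132 mol/L = 2.880 × 10^-3 mol
From the 1:2 ratio, n(Na2CO3) = 1/2 × 2.880 × 10^-3 = 1.440 × 10^-3 mol
mass of Na2CO3 = 1.440 × 10^-3 × 105.99 g/mol = 0.1526 g
% Na2CO3 = 0.1526 / 0.1965 × 100 = 77.68 %

77.68 %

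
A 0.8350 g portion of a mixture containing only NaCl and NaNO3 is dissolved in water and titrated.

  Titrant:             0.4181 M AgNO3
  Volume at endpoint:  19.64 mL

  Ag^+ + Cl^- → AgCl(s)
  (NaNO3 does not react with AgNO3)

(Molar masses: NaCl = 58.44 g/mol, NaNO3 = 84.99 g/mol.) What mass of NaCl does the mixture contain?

n(AgNO3) = 0.01964 × 0.4181 = 8.211 × 10^-3 mol
Let x = n(NaCl), y = n(NaNO3).
Titrant: 1x = 8.211 × 10^-3;  mass: 58.44x + 84.99y = 0.8350
Solving, x = 8.211 × 10^-3 mol, y = 4.178 × 10^-3 mol
mass of NaCl = 8.211 × 10^-3 × 58.44 = 0.4799 g

0.4799 g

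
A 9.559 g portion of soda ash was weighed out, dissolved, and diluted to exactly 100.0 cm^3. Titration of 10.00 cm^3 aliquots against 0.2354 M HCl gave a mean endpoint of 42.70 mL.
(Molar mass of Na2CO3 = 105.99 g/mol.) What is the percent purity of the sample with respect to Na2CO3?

Na2CO3 + 2 HCl → 2 NaCl + H2O + CO2
n(HCl) per titration = 0.04270 × 0.2354 = 0.01005 mol
From the 1:2 ratio, n(Na2CO3) in each aliquot = 1/2 × 0.01005 = 5.026 × 10^-3 mol
n(Na2CO3) in the whole flask = 5.026 × 10^-3 × 100.0/10.00 = 0.05026 mol
mass of Na2CO3 = 0.05026 × 105.99 = 5.327 g
% Na2CO3 = 5.327 / 9.559 × 100 = 55.73 %

55.73 %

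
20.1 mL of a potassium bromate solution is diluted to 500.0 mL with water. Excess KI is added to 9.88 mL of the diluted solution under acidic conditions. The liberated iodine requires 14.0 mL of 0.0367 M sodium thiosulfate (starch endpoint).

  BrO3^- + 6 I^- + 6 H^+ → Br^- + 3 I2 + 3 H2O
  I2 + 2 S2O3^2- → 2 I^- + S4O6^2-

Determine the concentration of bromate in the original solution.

n(S2O3^2-) = 0.0140 × 0.0367 = 5.14 × 10^-4 mol
n(I2) = n(S2O3^2-)/2 = 2.57 × 10^-4 mol
From the 1:3 ratio, n(BrO3^-) in the aliquot = 1/3 × 2.57 × 10^-4 = 8.56 × 10^-5 mol
[BrO3^-]_dilute = 8.56 × 10^-5 / 0.00988 = 0.00867 mol/L
[BrO3^-]_original = 0.00867 × 500.0/20.1 = 0.216 mol/L

0.216 M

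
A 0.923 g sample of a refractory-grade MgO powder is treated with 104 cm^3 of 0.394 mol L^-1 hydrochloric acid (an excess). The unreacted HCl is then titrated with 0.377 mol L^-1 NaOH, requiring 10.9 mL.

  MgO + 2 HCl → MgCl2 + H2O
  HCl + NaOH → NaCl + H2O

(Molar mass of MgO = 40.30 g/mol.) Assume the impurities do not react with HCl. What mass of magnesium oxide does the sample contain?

n(HCl) added = 0.104 × 0.394 = 0.0410 mol
n(NaOH) used in back-titration = 0.0109 × 0.377 = 4.11 × 10^-3 mol
n(HCl) left over = 4.11 × 10^-3 mol (1:1 ratio)
n(HCl) consumed by analyte = 0.0410 − 4.11 × 10^-3 = 0.0369 mol
From the 1:2 ratio, n(MgO) = 1/2 × 0.0369 = 0.0184 mol
mass of MgO = 0.0184 × 40.30 = 0.743 g

0.743 g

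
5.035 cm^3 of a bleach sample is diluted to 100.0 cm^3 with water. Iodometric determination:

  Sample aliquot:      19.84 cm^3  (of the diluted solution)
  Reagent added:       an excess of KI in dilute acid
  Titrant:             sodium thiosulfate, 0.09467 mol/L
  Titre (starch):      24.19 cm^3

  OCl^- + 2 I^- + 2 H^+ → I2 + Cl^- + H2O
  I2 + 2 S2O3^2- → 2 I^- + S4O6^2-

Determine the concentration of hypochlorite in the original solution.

n(S2O3^2-) = 0.02419 × 0.09467 = 2.290 × 10^-3 mol
n(I2) = n(S2O3^2-)/2 = 1.145 × 10^-3 mol
n(OCl^-) in the aliquot = 1.145 × 10^-3 mol (1:1 ratio)
[OCl^-]_dilute = 1.145 × 10^-3 / 0.01984 = 0.05771 mol/L
[OCl^-]_original = 0.05771 × 100.0/5.035 = 1.146 mol/L

1.146 mol/L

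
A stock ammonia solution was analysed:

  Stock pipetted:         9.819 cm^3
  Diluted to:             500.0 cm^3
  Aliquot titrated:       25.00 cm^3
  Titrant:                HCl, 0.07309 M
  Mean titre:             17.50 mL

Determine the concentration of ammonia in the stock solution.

2.605 M

NH3 + HCl → NH4Cl
n(HCl) = 0.01750 × 0.07309 = 1.279 × 10^-3 mol
n(NH3) in the aliquot = 1.279 × 10^-3 mol (1:1 ratio)
[NH3]_dilute = 1.279 × 10^-3 / 0.02500 = 0.05116 mol/L
Dilution factor = 500.0 / 9.819 = 50.92
[NH3]_stock = 0.05116 × 50.92 = 2.605 mol/L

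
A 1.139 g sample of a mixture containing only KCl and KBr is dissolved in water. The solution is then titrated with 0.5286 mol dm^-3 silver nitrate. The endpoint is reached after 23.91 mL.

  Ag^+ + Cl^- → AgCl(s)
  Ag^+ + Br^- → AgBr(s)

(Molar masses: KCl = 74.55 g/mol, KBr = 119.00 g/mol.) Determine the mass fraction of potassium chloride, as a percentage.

n(AgNO3) = 0.02391 × 0.5286 = 0.01264 mol
Let x = n(KCl), y = n(KBr).
Titrant: 1x + 1y = 0.01264;  mass: 74.55x + 119.00y = 1.139
Solving, x = 8.212 × 10^-3 mol, y = 4.427 × 10^-3 mol
mass of KCl = 8.212 × 10^-3 × 74.55 = 0.6122 g
% KCl = 0.6122 / 1.139 × 100 = 53.75 %

53.75 %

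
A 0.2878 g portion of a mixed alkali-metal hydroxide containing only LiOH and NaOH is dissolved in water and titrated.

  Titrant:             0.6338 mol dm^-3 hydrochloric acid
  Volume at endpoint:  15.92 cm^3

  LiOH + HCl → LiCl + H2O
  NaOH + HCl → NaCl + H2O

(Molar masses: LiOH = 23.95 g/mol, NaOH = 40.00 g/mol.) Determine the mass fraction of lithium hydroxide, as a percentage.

60.04 %

n(HCl) = 0.01592 × 0.6338 = 0.01009 mol
Let x = n(LiOH), y = n(NaOH).
Titrant: 1x + 1y = 0.01009;  mass: 23.95x + 40.00y = 0.2878
Solving, x = 7.215 × 10^-3 mol, y = 2.875 × 10^-3 mol
mass of LiOH = 7.215 × 10^-3 × 23.95 = 0.1728 g
% LiOH = 0.1728 / 0.2878 × 100 = 60.04 %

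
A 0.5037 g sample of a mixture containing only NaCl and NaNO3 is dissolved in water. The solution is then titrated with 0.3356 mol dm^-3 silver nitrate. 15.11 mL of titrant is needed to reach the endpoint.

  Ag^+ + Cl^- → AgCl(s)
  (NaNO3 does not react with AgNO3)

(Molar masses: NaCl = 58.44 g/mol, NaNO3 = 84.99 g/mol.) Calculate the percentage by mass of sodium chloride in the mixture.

n(AgNO3) = 0.01511 × 0.3356 = 5.071 × 10^-3 mol
Let x = n(NaCl), y = n(NaNO3).
Titrant: 1x = 5.071 × 10^-3;  mass: 58.44x + 84.99y = 0.5037
Solving, x = 5.071 × 10^-3 mol, y = 2.440 × 10^-3 mol
mass of NaCl = 5.071 × 10^-3 × 58.44 = 0.2963 g
% NaCl = 0.2963 / 0.5037 × 100 = 58.83 %

58.83 %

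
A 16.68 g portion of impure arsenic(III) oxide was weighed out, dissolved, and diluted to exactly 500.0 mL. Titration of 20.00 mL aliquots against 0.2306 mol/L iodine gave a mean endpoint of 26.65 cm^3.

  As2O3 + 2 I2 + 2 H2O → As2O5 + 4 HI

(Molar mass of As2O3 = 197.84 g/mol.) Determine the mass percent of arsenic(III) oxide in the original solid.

n(I2) per titration = 0.02665 × 0.2306 = 6.145 × 10^-3 mol
From the 1:2 ratio, n(As2O3) in each aliquot = 1/2 × 6.145 × 10^-3 = 3.073 × 10^-3 mol
n(As2O3) in the whole flask = 3.073 × 10^-3 × 500.0/20.00 = 0.07682 mol
mass of As2O3 = 0.07682 × 197.84 = 15.20 g
% As2O3 = 15.20 / 16.68 × 100 = 91.11 %

91.11 %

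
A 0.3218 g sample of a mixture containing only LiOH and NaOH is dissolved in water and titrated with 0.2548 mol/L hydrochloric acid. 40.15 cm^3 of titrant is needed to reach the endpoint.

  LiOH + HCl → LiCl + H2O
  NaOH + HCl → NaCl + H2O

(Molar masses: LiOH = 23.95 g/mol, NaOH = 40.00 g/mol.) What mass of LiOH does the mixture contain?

n(HCl) = 0.04015 × 0.2548 = 0.01023 mol
Let x = n(LiOH), y = n(NaOH).
Titrant: 1x + 1y = 0.01023;  mass: 23.95x + 40.00y = 0.3218
Solving, x = 5.446 × 10^-3 mol, y = 4.784 × 10^-3 mol
mass of LiOH = 5.446 × 10^-3 × 23.95 = 0.1304 g

0.1304 g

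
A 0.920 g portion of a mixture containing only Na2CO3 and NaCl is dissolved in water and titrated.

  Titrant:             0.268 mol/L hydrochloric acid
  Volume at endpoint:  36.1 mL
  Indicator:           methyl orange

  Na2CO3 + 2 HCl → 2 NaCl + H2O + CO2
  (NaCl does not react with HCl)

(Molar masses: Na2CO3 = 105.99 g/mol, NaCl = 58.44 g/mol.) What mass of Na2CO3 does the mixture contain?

n(HCl) = 0.0361 × 0.268 = 9.67 × 10^-3 mol
Let x = n(Na2CO3), y = n(NaCl).
Titrant: 2x = 9.67 × 10^-3;  mass: 105.99x + 58.44y = 0.920
Solving, x = 4.84 × 10^-3 mol, y = 6.97 × 10^-3 mol
mass of Na2CO3 = 4.84 × 10^-3 × 105.99 = 0.513 g

0.513 g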